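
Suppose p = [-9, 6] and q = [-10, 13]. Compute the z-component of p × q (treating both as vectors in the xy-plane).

-57

(-9)·13 - 6·(-10) = -117 - (-60) = -57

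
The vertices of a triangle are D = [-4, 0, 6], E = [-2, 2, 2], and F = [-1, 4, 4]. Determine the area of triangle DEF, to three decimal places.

7.280

DE = (2, 2, -4),  DF = (3, 4, -2)
i: 2·(-2) - (-4)·4 = -4 - (-16) = 12
j: (-4)·3 - 2·(-2) = -12 - (-4) = -8
k: 2·4 - 2·3 = 8 - 6 = 2
DE × DF = (12, -8, 2)
|DE × DF| = √212 ≈ 14.5602
area = ½ · 14.5602 ≈ 7.280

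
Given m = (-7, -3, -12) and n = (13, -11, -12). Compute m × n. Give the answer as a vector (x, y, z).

i: (-3)·(-12) - (-12)·(-11) = 36 - 132 = -96
j: (-12)·13 - (-7)·(-12) = -156 - 84 = -240
k: (-7)·(-11) - (-3)·13 = 77 - (-39) = 116
m × n = (-96, -240, 116)

(-96, -240, 116)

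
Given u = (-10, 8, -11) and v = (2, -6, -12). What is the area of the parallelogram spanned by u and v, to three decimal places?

219.873

i: 8·(-12) - (-11)·(-6) = -96 - 66 = -162
j: (-11)·2 - (-10)·(-12) = -22 - 120 = -142
k: (-10)·(-6) - 8·2 = 60 - 16 = 44
u × v = (-162, -142, 44)
|u × v| = √((-162)² + (-142)² + 44²) = √48344 ≈ 219.8727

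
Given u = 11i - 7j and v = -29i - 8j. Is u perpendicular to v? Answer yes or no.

no

u · v = 11·(-29) + (-7)·(-8) = -319 + 56 = -263
Nonzero, so the vectors are not orthogonal.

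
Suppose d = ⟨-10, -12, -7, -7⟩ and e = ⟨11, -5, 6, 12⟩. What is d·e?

-176

d · e = (-10)·11 + (-12)·(-5) + (-7)·6 + (-7)·12 = -110 + 60 - 42 - 84 = -176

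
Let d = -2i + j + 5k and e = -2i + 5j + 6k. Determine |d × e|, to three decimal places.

20.712

i: 1·6 - 5·5 = 6 - 25 = -19
j: 5·(-2) - (-2)·6 = -10 - (-12) = 2
k: (-2)·5 - 1·(-2) = -10 - (-2) = -8
d × e = (-19, 2, -8)
|d × e| = √((-19)² + 2² + (-8)²) = √429 ≈ 20.7123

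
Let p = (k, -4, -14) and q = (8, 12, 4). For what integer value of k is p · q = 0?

13

p · q = k·8 + (-4)·12 + (-14)·4 = -104 + 8k
Set equal to 0: 8k = 104, so k = 13.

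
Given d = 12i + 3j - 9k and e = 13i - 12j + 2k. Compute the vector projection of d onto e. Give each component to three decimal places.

(4.183, -3.861, 0.644)

d · e = 12·13 + 3·(-12) + (-9)·2 = 156 - 36 - 18 = 102
|e|² = 169 + 144 + 4 = 317
proj_e d = (102/317) · (13, -12, 2) ≈ (4.183, -3.861, 0.644)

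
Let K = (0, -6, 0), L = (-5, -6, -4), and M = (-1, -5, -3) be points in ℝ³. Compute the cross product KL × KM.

KL = (-5, 0, -4)
KM = (-1, 1, -3)
i: 0·(-3) - (-4)·1 = 0 - (-4) = 4
j: (-4)·(-1) - (-5)·(-3) = 4 - 15 = -11
k: (-5)·1 - 0·(-1) = -5 - 0 = -5
KL × KM = (4, -11, -5)

(4, -11, -5)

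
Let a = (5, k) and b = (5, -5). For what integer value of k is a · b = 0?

5

a · b = 5·5 + k·(-5) = 25 - 5k
Set equal to 0: -5k = -25, so k = 5.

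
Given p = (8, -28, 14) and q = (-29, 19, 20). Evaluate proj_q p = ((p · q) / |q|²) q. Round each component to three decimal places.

p · q = 8·(-29) + (-28)·19 + 14·20 = -232 - 532 + 280 = -484
|q|² = 841 + 361 + 400 = 1602
proj_q p = (-484/1602) · (-29, 19, 20) ≈ (8.762, -5.740, -6.042)

(8.762, -5.740, -6.042)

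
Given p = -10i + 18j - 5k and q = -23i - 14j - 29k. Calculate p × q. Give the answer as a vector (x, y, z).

i: 18·(-29) - (-5)·(-14) = -522 - 70 = -592
j: (-5)·(-23) - (-10)·(-29) = 115 - 290 = -175
k: (-10)·(-14) - 18·(-23) = 140 - (-414) = 554
p × q = (-592, -175, 554)

(-592, -175, 554)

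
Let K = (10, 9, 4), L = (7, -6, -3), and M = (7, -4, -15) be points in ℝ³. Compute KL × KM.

KL = (-3, -15, -7)
KM = (-3, -13, -19)
i: (-15)·(-19) - (-7)·(-13) = 285 - 91 = 194
j: (-7)·(-3) - (-3)·(-19) = 21 - 57 = -36
k: (-3)·(-13) - (-15)·(-3) = 39 - 45 = -6
KL × KM = (194, -36, -6)

(194, -36, -6)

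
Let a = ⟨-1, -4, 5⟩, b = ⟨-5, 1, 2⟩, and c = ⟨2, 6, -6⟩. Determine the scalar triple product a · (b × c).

b × c:
i: 1·(-6) - 2·6 = -6 - 12 = -18
j: 2·2 - (-5)·(-6) = 4 - 30 = -26
k: (-5)·6 - 1·2 = -30 - 2 = -32
b × c = (-18, -26, -32)
a · (b × c) = (-1)·(-18) + (-4)·(-26) + 5·(-32) = 18 + 104 - 160 = -38

-38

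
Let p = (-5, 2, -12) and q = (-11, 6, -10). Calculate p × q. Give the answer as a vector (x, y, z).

(52, 82, -8)

i: 2·(-10) - (-12)·6 = -20 - (-72) = 52
j: (-12)·(-11) - (-5)·(-10) = 132 - 50 = 82
k: (-5)·6 - 2·(-11) = -30 - (-22) = -8
p × q = (52, 82, -8)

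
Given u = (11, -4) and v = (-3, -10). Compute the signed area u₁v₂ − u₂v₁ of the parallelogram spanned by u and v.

-122

11·(-10) - (-4)·(-3) = -110 - 12 = -122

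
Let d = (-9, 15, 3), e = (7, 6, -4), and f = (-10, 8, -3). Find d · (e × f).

1137

e × f:
i: 6·(-3) - (-4)·8 = -18 - (-32) = 14
j: (-4)·(-10) - 7·(-3) = 40 - (-21) = 61
k: 7·8 - 6·(-10) = 56 - (-60) = 116
e × f = (14, 61, 116)
d · (e × f) = (-9)·14 + 15·61 + 3·116 = -126 + 915 + 348 = 1137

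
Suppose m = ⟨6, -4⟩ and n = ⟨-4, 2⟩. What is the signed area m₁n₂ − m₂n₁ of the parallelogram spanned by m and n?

6·2 - (-4)·(-4) = 12 - 16 = -4

-4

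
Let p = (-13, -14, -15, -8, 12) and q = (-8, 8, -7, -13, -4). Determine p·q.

p · q = (-13)·(-8) + (-14)·8 + (-15)·(-7) + (-8)·(-13) + 12·(-4) = 104 - 112 + 105 + 104 - 48 = 153

153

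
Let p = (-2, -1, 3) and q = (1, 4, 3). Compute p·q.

3

p · q = (-2)·1 + (-1)·4 + 3·3 = -2 - 4 + 9 = 3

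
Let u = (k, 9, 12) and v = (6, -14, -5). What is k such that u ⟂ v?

31

u · v = k·6 + 9·(-14) + 12·(-5) = -186 + 6k
Set equal to 0: 6k = 186, so k = 31.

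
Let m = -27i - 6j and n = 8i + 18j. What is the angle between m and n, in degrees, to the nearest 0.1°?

m · n = (-27)·8 + (-6)·18 = -216 - 108 = -324
|m|² = 729 + 36 = 765,  |m| = √765 ≈ 27.658633
|n|² = 64 + 324 = 388,  |n| = √388 ≈ 19.697716
cos θ = -324 / (27.658633 · 19.697716) ≈ -0.59470
θ = arccos(-0.59470) ≈ 126.5°

126.5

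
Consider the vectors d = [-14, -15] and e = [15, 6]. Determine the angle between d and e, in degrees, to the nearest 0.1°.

154.8

d · e = (-14)·15 + (-15)·6 = -210 - 90 = -300
|d|² = 196 + 225 = 421,  |d| = √421 ≈ 20.518285
|e|² = 225 + 36 = 261,  |e| = √261 ≈ 16.155494
cos θ = -300 / (20.518285 · 16.155494) ≈ -0.90502
θ = arccos(-0.90502) ≈ 154.8°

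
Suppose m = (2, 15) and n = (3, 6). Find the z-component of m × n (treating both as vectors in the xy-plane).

2·6 - 15·3 = 12 - 45 = -33

-33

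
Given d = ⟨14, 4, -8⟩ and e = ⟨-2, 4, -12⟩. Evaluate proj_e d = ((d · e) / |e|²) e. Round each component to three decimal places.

d · e = 14·(-2) + 4·4 + (-8)·(-12) = -28 + 16 + 96 = 84
|e|² = 4 + 16 + 144 = 164
proj_e d = (84/164) · (-2, 4, -12) ≈ (-1.024, 2.049, -6.146)

(-1.024, 2.049, -6.146)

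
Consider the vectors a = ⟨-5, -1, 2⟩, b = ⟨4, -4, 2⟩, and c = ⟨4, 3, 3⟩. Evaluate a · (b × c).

b × c:
i: (-4)·3 - 2·3 = -12 - 6 = -18
j: 2·4 - 4·3 = 8 - 12 = -4
k: 4·3 - (-4)·4 = 12 - (-16) = 28
b × c = (-18, -4, 28)
a · (b × c) = (-5)·(-18) + (-1)·(-4) + 2·28 = 90 + 4 + 56 = 150

150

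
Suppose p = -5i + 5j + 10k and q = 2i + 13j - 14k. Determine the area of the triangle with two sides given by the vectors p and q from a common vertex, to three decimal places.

109.687

i: 5·(-14) - 10·13 = -70 - 130 = -200
j: 10·2 - (-5)·(-14) = 20 - 70 = -50
k: (-5)·13 - 5·2 = -65 - 10 = -75
p × q = (-200, -50, -75)
|p × q| = √((-200)² + (-50)² + (-75)²) = √48125 ≈ 219.3741
area = ½ · 219.3741 ≈ 109.687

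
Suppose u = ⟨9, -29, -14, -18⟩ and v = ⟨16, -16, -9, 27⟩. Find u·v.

248

u · v = 9·16 + (-29)·(-16) + (-14)·(-9) + (-18)·27 = 144 + 464 + 126 - 486 = 248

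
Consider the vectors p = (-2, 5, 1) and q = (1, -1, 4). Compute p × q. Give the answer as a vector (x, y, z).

i: 5·4 - 1·(-1) = 20 - (-1) = 21
j: 1·1 - (-2)·4 = 1 - (-8) = 9
k: (-2)·(-1) - 5·1 = 2 - 5 = -3
p × q = (21, 9, -3)

(21, 9, -3)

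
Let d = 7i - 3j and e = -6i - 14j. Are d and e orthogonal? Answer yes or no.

d · e = 7·(-6) + (-3)·(-14) = -42 + 42 = 0
Zero, so the vectors are orthogonal.

yes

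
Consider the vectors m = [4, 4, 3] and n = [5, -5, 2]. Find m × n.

(23, 7, -40)

i: 4·2 - 3·(-5) = 8 - (-15) = 23
j: 3·5 - 4·2 = 15 - 8 = 7
k: 4·(-5) - 4·5 = -20 - 20 = -40
m × n = (23, 7, -40)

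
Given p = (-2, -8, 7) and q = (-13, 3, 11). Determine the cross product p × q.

i: (-8)·11 - 7·3 = -88 - 21 = -109
j: 7·(-13) - (-2)·11 = -91 - (-22) = -69
k: (-2)·3 - (-8)·(-13) = -6 - 104 = -110
p × q = (-109, -69, -110)

(-109, -69, -110)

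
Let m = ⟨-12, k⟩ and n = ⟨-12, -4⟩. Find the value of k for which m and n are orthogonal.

36

m · n = (-12)·(-12) + k·(-4) = 144 - 4k
Set equal to 0: -4k = -144, so k = 36.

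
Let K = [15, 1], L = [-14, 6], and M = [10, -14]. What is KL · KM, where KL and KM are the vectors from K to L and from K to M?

70

KL = L − K = (-29, 5)
KM = M − K = (-5, -15)
KL · KM = (-29)·(-5) + 5·(-15) = 145 - 75 = 70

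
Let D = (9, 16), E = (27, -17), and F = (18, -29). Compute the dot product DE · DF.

DE = E − D = (18, -33)
DF = F − D = (9, -45)
DE · DF = 18·9 + (-33)·(-45) = 162 + 1485 = 1647

1647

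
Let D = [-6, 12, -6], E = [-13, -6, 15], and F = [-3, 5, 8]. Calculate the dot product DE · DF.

399

DE = E − D = (-7, -18, 21)
DF = F − D = (3, -7, 14)
DE · DF = (-7)·3 + (-18)·(-7) + 21·14 = -21 + 126 + 294 = 399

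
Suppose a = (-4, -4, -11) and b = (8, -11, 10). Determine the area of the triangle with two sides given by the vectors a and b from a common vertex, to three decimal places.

i: (-4)·10 - (-11)·(-11) = -40 - 121 = -161
j: (-11)·8 - (-4)·10 = -88 - (-40) = -48
k: (-4)·(-11) - (-4)·8 = 44 - (-32) = 76
a × b = (-161, -48, 76)
|a × b| = √((-161)² + (-48)² + 76²) = √34001 ≈ 184.3936
area = ½ · 184.3936 ≈ 92.197

92.197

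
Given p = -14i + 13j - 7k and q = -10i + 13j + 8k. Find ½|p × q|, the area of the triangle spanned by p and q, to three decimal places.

135.880

i: 13·8 - (-7)·13 = 104 - (-91) = 195
j: (-7)·(-10) - (-14)·8 = 70 - (-112) = 182
k: (-14)·13 - 13·(-10) = -182 - (-130) = -52
p × q = (195, 182, -52)
|p × q| = √(195² + 182² + (-52)²) = √73853 ≈ 271.7591
area = ½ · 271.7591 ≈ 135.880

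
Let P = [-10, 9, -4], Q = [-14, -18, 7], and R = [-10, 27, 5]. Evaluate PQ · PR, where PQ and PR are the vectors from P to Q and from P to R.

-387

PQ = Q − P = (-4, -27, 11)
PR = R − P = (0, 18, 9)
PQ · PR = (-4)·0 + (-27)·18 + 11·9 = 0 - 486 + 99 = -387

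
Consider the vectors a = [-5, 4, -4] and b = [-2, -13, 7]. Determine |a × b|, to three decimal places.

i: 4·7 - (-4)·(-13) = 28 - 52 = -24
j: (-4)·(-2) - (-5)·7 = 8 - (-35) = 43
k: (-5)·(-13) - 4·(-2) = 65 - (-8) = 73
a × b = (-24, 43, 73)
|a × b| = √((-24)² + 43² + 73²) = √7754 ≈ 88.0568

88.057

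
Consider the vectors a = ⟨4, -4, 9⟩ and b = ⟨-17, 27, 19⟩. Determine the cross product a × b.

(-319, -229, 40)

i: (-4)·19 - 9·27 = -76 - 243 = -319
j: 9·(-17) - 4·19 = -153 - 76 = -229
k: 4·27 - (-4)·(-17) = 108 - 68 = 40
a × b = (-319, -229, 40)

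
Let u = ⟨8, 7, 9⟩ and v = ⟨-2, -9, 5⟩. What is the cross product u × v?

(116, -58, -58)

i: 7·5 - 9·(-9) = 35 - (-81) = 116
j: 9·(-2) - 8·5 = -18 - 40 = -58
k: 8·(-9) - 7·(-2) = -72 - (-14) = -58
u × v = (116, -58, -58)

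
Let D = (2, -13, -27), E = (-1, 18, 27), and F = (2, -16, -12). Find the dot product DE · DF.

DE = E − D = (-3, 31, 54)
DF = F − D = (0, -3, 15)
DE · DF = (-3)·0 + 31·(-3) + 54·15 = 0 - 93 + 810 = 717

717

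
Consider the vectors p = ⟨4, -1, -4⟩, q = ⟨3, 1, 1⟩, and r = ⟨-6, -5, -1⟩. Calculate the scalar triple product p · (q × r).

55

q × r:
i: 1·(-1) - 1·(-5) = -1 - (-5) = 4
j: 1·(-6) - 3·(-1) = -6 - (-3) = -3
k: 3·(-5) - 1·(-6) = -15 - (-6) = -9
q × r = (4, -3, -9)
p · (q × r) = 4·4 + (-1)·(-3) + (-4)·(-9) = 16 + 3 + 36 = 55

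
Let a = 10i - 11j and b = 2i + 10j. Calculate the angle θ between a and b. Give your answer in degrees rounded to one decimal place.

126.4

a · b = 10·2 + (-11)·10 = 20 - 110 = -90
|a|² = 100 + 121 = 221,  |a| = √221 ≈ 14.866069
|b|² = 4 + 100 = 104,  |b| = √104 ≈ 10.198039
cos θ = -90 / (14.866069 · 10.198039) ≈ -0.59365
θ = arccos(-0.59365) ≈ 126.4°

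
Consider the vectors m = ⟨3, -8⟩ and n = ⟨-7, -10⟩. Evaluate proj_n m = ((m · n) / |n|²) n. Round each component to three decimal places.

m · n = 3·(-7) + (-8)·(-10) = -21 + 80 = 59
|n|² = 49 + 100 = 149
proj_n m = (59/149) · (-7, -10) ≈ (-2.772, -3.960)

(-2.772, -3.960)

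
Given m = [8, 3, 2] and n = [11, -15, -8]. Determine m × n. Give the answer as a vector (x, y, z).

i: 3·(-8) - 2·(-15) = -24 - (-30) = 6
j: 2·11 - 8·(-8) = 22 - (-64) = 86
k: 8·(-15) - 3·11 = -120 - 33 = -153
m × n = (6, 86, -153)

(6, 86, -153)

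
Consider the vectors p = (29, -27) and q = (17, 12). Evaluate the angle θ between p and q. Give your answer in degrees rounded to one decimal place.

p · q = 29·17 + (-27)·12 = 493 - 324 = 169
|p|² = 841 + 729 = 1570,  |p| = √1570 ≈ 39.623226
|q|² = 289 + 144 = 433,  |q| = √433 ≈ 20.808652
cos θ = 169 / (39.623226 · 20.808652) ≈ 0.20497
θ = arccos(0.20497) ≈ 78.2°

78.2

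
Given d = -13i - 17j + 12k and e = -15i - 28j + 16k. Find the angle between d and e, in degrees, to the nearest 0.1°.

8.5

d · e = (-13)·(-15) + (-17)·(-28) + 12·16 = 195 + 476 + 192 = 863
|d|² = 169 + 289 + 144 = 602,  |d| = √602 ≈ 24.535688
|e|² = 225 + 784 + 256 = 1265,  |e| = √1265 ≈ 35.566838
cos θ = 863 / (24.535688 · 35.566838) ≈ 0.98893
θ = arccos(0.98893) ≈ 8.5°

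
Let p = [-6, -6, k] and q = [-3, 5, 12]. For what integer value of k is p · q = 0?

p · q = (-6)·(-3) + (-6)·5 + k·12 = -12 + 12k
Set equal to 0: 12k = 12, so k = 1.

1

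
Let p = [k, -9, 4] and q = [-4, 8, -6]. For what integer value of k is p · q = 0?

-24

p · q = k·(-4) + (-9)·8 + 4·(-6) = -96 - 4k
Set equal to 0: -4k = 96, so k = -24.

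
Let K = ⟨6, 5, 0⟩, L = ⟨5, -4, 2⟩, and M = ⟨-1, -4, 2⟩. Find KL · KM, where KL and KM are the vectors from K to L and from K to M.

92

KL = L − K = (-1, -9, 2)
KM = M − K = (-7, -9, 2)
KL · KM = (-1)·(-7) + (-9)·(-9) + 2·2 = 7 + 81 + 4 = 92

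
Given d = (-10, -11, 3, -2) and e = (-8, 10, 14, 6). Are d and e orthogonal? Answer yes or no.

d · e = (-10)·(-8) + (-11)·10 + 3·14 + (-2)·6 = 80 - 110 + 42 - 12 = 0
Zero, so the vectors are orthogonal.

yes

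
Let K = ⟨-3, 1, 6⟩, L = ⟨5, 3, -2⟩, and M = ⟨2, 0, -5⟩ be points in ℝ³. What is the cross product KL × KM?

(-30, 48, -18)

KL = (8, 2, -8)
KM = (5, -1, -11)
i: 2·(-11) - (-8)·(-1) = -22 - 8 = -30
j: (-8)·5 - 8·(-11) = -40 - (-88) = 48
k: 8·(-1) - 2·5 = -8 - 10 = -18
KL × KM = (-30, 48, -18)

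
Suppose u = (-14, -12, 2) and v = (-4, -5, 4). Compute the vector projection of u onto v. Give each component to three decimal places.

(-8.702, -10.877, 8.702)

u · v = (-14)·(-4) + (-12)·(-5) + 2·4 = 56 + 60 + 8 = 124
|v|² = 16 + 25 + 16 = 57
proj_v u = (124/57) · (-4, -5, 4) ≈ (-8.702, -10.877, 8.702)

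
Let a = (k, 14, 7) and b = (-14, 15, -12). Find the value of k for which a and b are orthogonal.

a · b = k·(-14) + 14·15 + 7·(-12) = 126 - 14k
Set equal to 0: -14k = -126, so k = 9.

9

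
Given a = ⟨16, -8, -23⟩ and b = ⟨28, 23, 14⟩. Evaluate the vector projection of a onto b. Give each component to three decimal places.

(-1.076, -0.884, -0.538)

a · b = 16·28 + (-8)·23 + (-23)·14 = 448 - 184 - 322 = -58
|b|² = 784 + 529 + 196 = 1509
proj_b a = (-58/1509) · (28, 23, 14) ≈ (-1.076, -0.884, -0.538)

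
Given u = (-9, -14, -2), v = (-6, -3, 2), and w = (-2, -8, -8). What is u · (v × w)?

v × w:
i: (-3)·(-8) - 2·(-8) = 24 - (-16) = 40
j: 2·(-2) - (-6)·(-8) = -4 - 48 = -52
k: (-6)·(-8) - (-3)·(-2) = 48 - 6 = 42
v × w = (40, -52, 42)
u · (v × w) = (-9)·40 + (-14)·(-52) + (-2)·42 = -360 + 728 - 84 = 284

284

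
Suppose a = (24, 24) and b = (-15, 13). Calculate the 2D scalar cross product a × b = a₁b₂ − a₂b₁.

24·13 - 24·(-15) = 312 - (-360) = 672

672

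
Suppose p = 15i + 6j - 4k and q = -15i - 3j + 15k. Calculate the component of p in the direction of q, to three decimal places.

-14.143

p · q = 15·(-15) + 6·(-3) + (-4)·15 = -225 - 18 - 60 = -303
|q| = √(225 + 9 + 225) = √459 ≈ 21.4243
comp_q p = -303 / √459 ≈ -14.143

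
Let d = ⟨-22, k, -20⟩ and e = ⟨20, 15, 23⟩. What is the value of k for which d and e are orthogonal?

d · e = (-22)·20 + k·15 + (-20)·23 = -900 + 15k
Set equal to 0: 15k = 900, so k = 60.

60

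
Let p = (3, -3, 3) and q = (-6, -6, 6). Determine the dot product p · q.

p · q = 3·(-6) + (-3)·(-6) + 3·6 = -18 + 18 + 18 = 18

18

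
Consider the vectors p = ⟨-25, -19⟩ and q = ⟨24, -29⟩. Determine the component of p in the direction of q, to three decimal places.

p · q = (-25)·24 + (-19)·(-29) = -600 + 551 = -49
|q| = √(576 + 841) = √1417 ≈ 37.6431
comp_q p = -49 / √1417 ≈ -1.302

-1.302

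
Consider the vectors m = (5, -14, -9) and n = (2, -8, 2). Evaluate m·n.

104

m · n = 5·2 + (-14)·(-8) + (-9)·2 = 10 + 112 - 18 = 104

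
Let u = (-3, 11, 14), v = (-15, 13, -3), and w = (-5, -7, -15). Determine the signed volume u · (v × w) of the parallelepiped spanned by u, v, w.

v × w:
i: 13·(-15) - (-3)·(-7) = -195 - 21 = -216
j: (-3)·(-5) - (-15)·(-15) = 15 - 225 = -210
k: (-15)·(-7) - 13·(-5) = 105 - (-65) = 170
v × w = (-216, -210, 170)
u · (v × w) = (-3)·(-216) + 11·(-210) + 14·170 = 648 - 2310 + 2380 = 718

718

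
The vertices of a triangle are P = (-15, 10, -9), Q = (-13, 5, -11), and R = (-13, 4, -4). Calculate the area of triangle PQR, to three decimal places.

19.805

PQ = (2, -5, -2),  PR = (2, -6, 5)
i: (-5)·5 - (-2)·(-6) = -25 - 12 = -37
j: (-2)·2 - 2·5 = -4 - 10 = -14
k: 2·(-6) - (-5)·2 = -12 - (-10) = -2
PQ × PR = (-37, -14, -2)
|PQ × PR| = √1569 ≈ 39.6106
area = ½ · 39.6106 ≈ 19.805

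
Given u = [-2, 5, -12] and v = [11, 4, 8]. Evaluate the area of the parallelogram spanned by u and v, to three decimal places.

158.647

i: 5·8 - (-12)·4 = 40 - (-48) = 88
j: (-12)·11 - (-2)·8 = -132 - (-16) = -116
k: (-2)·4 - 5·11 = -8 - 55 = -63
u × v = (88, -116, -63)
|u × v| = √(88² + (-116)² + (-63)²) = √25169 ≈ 158.6474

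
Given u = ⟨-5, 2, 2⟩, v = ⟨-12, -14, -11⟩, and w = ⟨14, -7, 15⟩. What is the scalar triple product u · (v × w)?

v × w:
i: (-14)·15 - (-11)·(-7) = -210 - 77 = -287
j: (-11)·14 - (-12)·15 = -154 - (-180) = 26
k: (-12)·(-7) - (-14)·14 = 84 - (-196) = 280
v × w = (-287, 26, 280)
u · (v × w) = (-5)·(-287) + 2·26 + 2·280 = 1435 + 52 + 560 = 2047

2047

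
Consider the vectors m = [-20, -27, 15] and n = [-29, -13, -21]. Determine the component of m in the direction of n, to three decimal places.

m · n = (-20)·(-29) + (-27)·(-13) + 15·(-21) = 580 + 351 - 315 = 616
|n| = √(841 + 169 + 441) = √1451 ≈ 38.0920
comp_n m = 616 / √1451 ≈ 16.171

16.171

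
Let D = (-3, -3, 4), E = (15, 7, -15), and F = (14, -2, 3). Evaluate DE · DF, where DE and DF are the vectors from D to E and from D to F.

335

DE = E − D = (18, 10, -19)
DF = F − D = (17, 1, -1)
DE · DF = 18·17 + 10·1 + (-19)·(-1) = 306 + 10 + 19 = 335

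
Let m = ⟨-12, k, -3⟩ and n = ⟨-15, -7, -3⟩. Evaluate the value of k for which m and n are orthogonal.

m · n = (-12)·(-15) + k·(-7) + (-3)·(-3) = 189 - 7k
Set equal to 0: -7k = -189, so k = 27.

27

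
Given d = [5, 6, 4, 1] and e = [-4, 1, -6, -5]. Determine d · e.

d · e = 5·(-4) + 6·1 + 4·(-6) + 1·(-5) = -20 + 6 - 24 - 5 = -43

-43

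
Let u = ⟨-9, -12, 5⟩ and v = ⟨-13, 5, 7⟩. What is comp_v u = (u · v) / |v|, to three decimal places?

5.902

u · v = (-9)·(-13) + (-12)·5 + 5·7 = 117 - 60 + 35 = 92
|v| = √(169 + 25 + 49) = √243 ≈ 15.5885
comp_v u = 92 / √243 ≈ 5.902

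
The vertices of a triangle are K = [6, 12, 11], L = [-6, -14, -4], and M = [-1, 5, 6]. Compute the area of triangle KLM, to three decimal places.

55.349

KL = (-12, -26, -15),  KM = (-7, -7, -5)
i: (-26)·(-5) - (-15)·(-7) = 130 - 105 = 25
j: (-15)·(-7) - (-12)·(-5) = 105 - 60 = 45
k: (-12)·(-7) - (-26)·(-7) = 84 - 182 = -98
KL × KM = (25, 45, -98)
|KL × KM| = √12254 ≈ 110.6978
area = ½ · 110.6978 ≈ 55.349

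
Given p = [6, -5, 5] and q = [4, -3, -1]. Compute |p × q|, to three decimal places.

32.863

i: (-5)·(-1) - 5·(-3) = 5 - (-15) = 20
j: 5·4 - 6·(-1) = 20 - (-6) = 26
k: 6·(-3) - (-5)·4 = -18 - (-20) = 2
p × q = (20, 26, 2)
|p × q| = √(20² + 26² + 2²) = √1080 ≈ 32.8634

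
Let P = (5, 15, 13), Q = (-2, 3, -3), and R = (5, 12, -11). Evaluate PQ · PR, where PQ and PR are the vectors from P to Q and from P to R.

PQ = Q − P = (-7, -12, -16)
PR = R − P = (0, -3, -24)
PQ · PR = (-7)·0 + (-12)·(-3) + (-16)·(-24) = 0 + 36 + 384 = 420

420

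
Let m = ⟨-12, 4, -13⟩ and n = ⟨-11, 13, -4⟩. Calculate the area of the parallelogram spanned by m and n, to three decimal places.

i: 4·(-4) - (-13)·13 = -16 - (-169) = 153
j: (-13)·(-11) - (-12)·(-4) = 143 - 48 = 95
k: (-12)·13 - 4·(-11) = -156 - (-44) = -112
m × n = (153, 95, -112)
|m × n| = √(153² + 95² + (-112)²) = √44978 ≈ 212.0802

212.080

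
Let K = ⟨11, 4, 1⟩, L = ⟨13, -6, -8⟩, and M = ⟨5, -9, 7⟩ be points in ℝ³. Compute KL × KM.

(-177, 42, -86)

KL = (2, -10, -9)
KM = (-6, -13, 6)
i: (-10)·6 - (-9)·(-13) = -60 - 117 = -177
j: (-9)·(-6) - 2·6 = 54 - 12 = 42
k: 2·(-13) - (-10)·(-6) = -26 - 60 = -86
KL × KM = (-177, 42, -86)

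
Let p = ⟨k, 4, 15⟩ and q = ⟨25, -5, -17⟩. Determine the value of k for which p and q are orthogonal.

11

p · q = k·25 + 4·(-5) + 15·(-17) = -275 + 25k
Set equal to 0: 25k = 275, so k = 11.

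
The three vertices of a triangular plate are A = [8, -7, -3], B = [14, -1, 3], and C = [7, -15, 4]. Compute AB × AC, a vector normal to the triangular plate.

(90, -48, -42)

AB = (6, 6, 6)
AC = (-1, -8, 7)
i: 6·7 - 6·(-8) = 42 - (-48) = 90
j: 6·(-1) - 6·7 = -6 - 42 = -48
k: 6·(-8) - 6·(-1) = -48 - (-6) = -42
AB × AC = (90, -48, -42)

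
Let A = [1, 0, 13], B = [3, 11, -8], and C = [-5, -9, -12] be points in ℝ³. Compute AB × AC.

(-464, 176, 48)

AB = (2, 11, -21)
AC = (-6, -9, -25)
i: 11·(-25) - (-21)·(-9) = -275 - 189 = -464
j: (-21)·(-6) - 2·(-25) = 126 - (-50) = 176
k: 2·(-9) - 11·(-6) = -18 - (-66) = 48
AB × AC = (-464, 176, 48)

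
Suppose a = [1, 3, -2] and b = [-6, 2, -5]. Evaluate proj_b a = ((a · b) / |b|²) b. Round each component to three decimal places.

(-0.923, 0.308, -0.769)

a · b = 1·(-6) + 3·2 + (-2)·(-5) = -6 + 6 + 10 = 10
|b|² = 36 + 4 + 25 = 65
proj_b a = (10/65) · (-6, 2, -5) ≈ (-0.923, 0.308, -0.769)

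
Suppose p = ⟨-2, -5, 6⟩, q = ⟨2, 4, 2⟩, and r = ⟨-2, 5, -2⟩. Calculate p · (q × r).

144

q × r:
i: 4·(-2) - 2·5 = -8 - 10 = -18
j: 2·(-2) - 2·(-2) = -4 - (-4) = 0
k: 2·5 - 4·(-2) = 10 - (-8) = 18
q × r = (-18, 0, 18)
p · (q × r) = (-2)·(-18) + (-5)·0 + 6·18 = 36 + 0 + 108 = 144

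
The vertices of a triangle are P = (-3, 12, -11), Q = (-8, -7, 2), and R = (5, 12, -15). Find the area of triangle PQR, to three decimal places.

94.784

PQ = (-5, -19, 13),  PR = (8, 0, -4)
i: (-19)·(-4) - 13·0 = 76 - 0 = 76
j: 13·8 - (-5)·(-4) = 104 - 20 = 84
k: (-5)·0 - (-19)·8 = 0 - (-152) = 152
PQ × PR = (76, 84, 152)
|PQ × PR| = √35936 ≈ 189.5679
area = ½ · 189.5679 ≈ 94.784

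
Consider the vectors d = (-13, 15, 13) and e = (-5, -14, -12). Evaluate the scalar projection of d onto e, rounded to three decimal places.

d · e = (-13)·(-5) + 15·(-14) + 13·(-12) = 65 - 210 - 156 = -301
|e| = √(25 + 196 + 144) = √365 ≈ 19.1050
comp_e d = -301 / √365 ≈ -15.755

-15.755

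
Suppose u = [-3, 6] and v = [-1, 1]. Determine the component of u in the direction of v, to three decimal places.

6.364

u · v = (-3)·(-1) + 6·1 = 3 + 6 = 9
|v| = √(1 + 1) = √2 ≈ 1.4142
comp_v u = 9 / √2 ≈ 6.364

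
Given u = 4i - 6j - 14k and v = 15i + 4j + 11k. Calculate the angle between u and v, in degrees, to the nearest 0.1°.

113.2

u · v = 4·15 + (-6)·4 + (-14)·11 = 60 - 24 - 154 = -118
|u|² = 16 + 36 + 196 = 248,  |u| = √248 ≈ 15.748016
|v|² = 225 + 16 + 121 = 362,  |v| = √362 ≈ 19.026298
cos θ = -118 / (15.748016 · 19.026298) ≈ -0.39382
θ = arccos(-0.39382) ≈ 113.2°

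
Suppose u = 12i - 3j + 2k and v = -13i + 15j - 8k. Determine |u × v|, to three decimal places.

157.534

i: (-3)·(-8) - 2·15 = 24 - 30 = -6
j: 2·(-13) - 12·(-8) = -26 - (-96) = 70
k: 12·15 - (-3)·(-13) = 180 - 39 = 141
u × v = (-6, 70, 141)
|u × v| = √((-6)² + 70² + 141²) = √24817 ≈ 157.5341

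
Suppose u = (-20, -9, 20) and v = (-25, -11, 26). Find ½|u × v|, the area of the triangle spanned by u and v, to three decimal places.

12.460

i: (-9)·26 - 20·(-11) = -234 - (-220) = -14
j: 20·(-25) - (-20)·26 = -500 - (-520) = 20
k: (-20)·(-11) - (-9)·(-25) = 220 - 225 = -5
u × v = (-14, 20, -5)
|u × v| = √((-14)² + 20² + (-5)²) = √621 ≈ 24.9199
area = ½ · 24.9199 ≈ 12.460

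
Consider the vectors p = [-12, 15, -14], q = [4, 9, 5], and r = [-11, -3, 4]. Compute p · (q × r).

-2895

q × r:
i: 9·4 - 5·(-3) = 36 - (-15) = 51
j: 5·(-11) - 4·4 = -55 - 16 = -71
k: 4·(-3) - 9·(-11) = -12 - (-99) = 87
q × r = (51, -71, 87)
p · (q × r) = (-12)·51 + 15·(-71) + (-14)·87 = -612 - 1065 - 1218 = -2895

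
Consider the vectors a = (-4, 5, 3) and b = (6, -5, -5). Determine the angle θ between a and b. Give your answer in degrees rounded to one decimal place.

167.4

a · b = (-4)·6 + 5·(-5) + 3·(-5) = -24 - 25 - 15 = -64
|a|² = 16 + 25 + 9 = 50,  |a| = √50 ≈ 7.071068
|b|² = 36 + 25 + 25 = 86,  |b| = √86 ≈ 9.273618
cos θ = -64 / (7.071068 · 9.273618) ≈ -0.97599
θ = arccos(-0.97599) ≈ 167.4°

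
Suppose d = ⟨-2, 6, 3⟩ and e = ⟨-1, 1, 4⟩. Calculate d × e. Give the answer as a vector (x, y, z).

(21, 5, 4)

i: 6·4 - 3·1 = 24 - 3 = 21
j: 3·(-1) - (-2)·4 = -3 - (-8) = 5
k: (-2)·1 - 6·(-1) = -2 - (-6) = 4
d × e = (21, 5, 4)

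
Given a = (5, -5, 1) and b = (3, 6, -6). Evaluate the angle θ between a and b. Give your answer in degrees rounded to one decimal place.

109.1

a · b = 5·3 + (-5)·6 + 1·(-6) = 15 - 30 - 6 = -21
|a|² = 25 + 25 + 1 = 51,  |a| = √51 ≈ 7.141428
|b|² = 9 + 36 + 36 = 81,  |b| = √81 ≈ 9.000000
cos θ = -21 / (7.141428 · 9.000000) ≈ -0.32673
θ = arccos(-0.32673) ≈ 109.1°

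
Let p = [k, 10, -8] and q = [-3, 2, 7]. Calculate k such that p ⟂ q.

-12

p · q = k·(-3) + 10·2 + (-8)·7 = -36 - 3k
Set equal to 0: -3k = 36, so k = -12.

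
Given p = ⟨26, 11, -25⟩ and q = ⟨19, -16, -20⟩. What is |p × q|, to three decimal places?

881.504

i: 11·(-20) - (-25)·(-16) = -220 - 400 = -620
j: (-25)·19 - 26·(-20) = -475 - (-520) = 45
k: 26·(-16) - 11·19 = -416 - 209 = -625
p × q = (-620, 45, -625)
|p × q| = √((-620)² + 45² + (-625)²) = √777050 ≈ 881.5044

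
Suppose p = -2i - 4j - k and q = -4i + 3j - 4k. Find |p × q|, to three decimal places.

i: (-4)·(-4) - (-1)·3 = 16 - (-3) = 19
j: (-1)·(-4) - (-2)·(-4) = 4 - 8 = -4
k: (-2)·3 - (-4)·(-4) = -6 - 16 = -22
p × q = (19, -4, -22)
|p × q| = √(19² + (-4)² + (-22)²) = √861 ≈ 29.3428

29.343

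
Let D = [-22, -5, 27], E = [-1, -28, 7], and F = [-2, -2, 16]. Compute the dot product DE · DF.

DE = E − D = (21, -23, -20)
DF = F − D = (20, 3, -11)
DE · DF = 21·20 + (-23)·3 + (-20)·(-11) = 420 - 69 + 220 = 571

571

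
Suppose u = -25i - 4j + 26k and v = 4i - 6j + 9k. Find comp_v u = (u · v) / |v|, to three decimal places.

u · v = (-25)·4 + (-4)·(-6) + 26·9 = -100 + 24 + 234 = 158
|v| = √(16 + 36 + 81) = √133 ≈ 11.5326
comp_v u = 158 / √133 ≈ 13.700

13.700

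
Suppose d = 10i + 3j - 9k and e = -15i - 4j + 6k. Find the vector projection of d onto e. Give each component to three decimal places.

(11.697, 3.119, -4.679)

d · e = 10·(-15) + 3·(-4) + (-9)·6 = -150 - 12 - 54 = -216
|e|² = 225 + 16 + 36 = 277
proj_e d = (-216/277) · (-15, -4, 6) ≈ (11.697, 3.119, -4.679)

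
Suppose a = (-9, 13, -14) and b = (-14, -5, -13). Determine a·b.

a · b = (-9)·(-14) + 13·(-5) + (-14)·(-13) = 126 - 65 + 182 = 243

243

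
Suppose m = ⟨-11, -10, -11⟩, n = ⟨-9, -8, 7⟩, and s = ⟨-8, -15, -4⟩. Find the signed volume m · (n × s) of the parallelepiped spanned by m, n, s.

-1368

n × s:
i: (-8)·(-4) - 7·(-15) = 32 - (-105) = 137
j: 7·(-8) - (-9)·(-4) = -56 - 36 = -92
k: (-9)·(-15) - (-8)·(-8) = 135 - 64 = 71
n × s = (137, -92, 71)
m · (n × s) = (-11)·137 + (-10)·(-92) + (-11)·71 = -1507 + 920 - 781 = -1368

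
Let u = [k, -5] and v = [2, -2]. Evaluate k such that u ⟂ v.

-5

u · v = k·2 + (-5)·(-2) = 10 + 2k
Set equal to 0: 2k = -10, so k = -5.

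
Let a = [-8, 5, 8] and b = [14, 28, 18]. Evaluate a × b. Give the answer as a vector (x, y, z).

(-134, 256, -294)

i: 5·18 - 8·28 = 90 - 224 = -134
j: 8·14 - (-8)·18 = 112 - (-144) = 256
k: (-8)·28 - 5·14 = -224 - 70 = -294
a × b = (-134, 256, -294)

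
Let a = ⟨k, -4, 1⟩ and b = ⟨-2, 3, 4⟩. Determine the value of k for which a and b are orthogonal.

-4

a · b = k·(-2) + (-4)·3 + 1·4 = -8 - 2k
Set equal to 0: -2k = 8, so k = -4.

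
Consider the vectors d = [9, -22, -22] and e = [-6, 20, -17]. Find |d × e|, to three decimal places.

863.785

i: (-22)·(-17) - (-22)·20 = 374 - (-440) = 814
j: (-22)·(-6) - 9·(-17) = 132 - (-153) = 285
k: 9·20 - (-22)·(-6) = 180 - 132 = 48
d × e = (814, 285, 48)
|d × e| = √(814² + 285² + 48²) = √746125 ≈ 863.7853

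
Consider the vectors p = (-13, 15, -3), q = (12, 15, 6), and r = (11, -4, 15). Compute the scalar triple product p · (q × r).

q × r:
i: 15·15 - 6·(-4) = 225 - (-24) = 249
j: 6·11 - 12·15 = 66 - 180 = -114
k: 12·(-4) - 15·11 = -48 - 165 = -213
q × r = (249, -114, -213)
p · (q × r) = (-13)·249 + 15·(-114) + (-3)·(-213) = -3237 - 1710 + 639 = -4308

-4308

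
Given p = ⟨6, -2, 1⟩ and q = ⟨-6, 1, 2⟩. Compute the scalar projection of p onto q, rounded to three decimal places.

-5.622

p · q = 6·(-6) + (-2)·1 + 1·2 = -36 - 2 + 2 = -36
|q| = √(36 + 1 + 4) = √41 ≈ 6.4031
comp_q p = -36 / √41 ≈ -5.622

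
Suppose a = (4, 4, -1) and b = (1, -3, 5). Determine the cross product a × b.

i: 4·5 - (-1)·(-3) = 20 - 3 = 17
j: (-1)·1 - 4·5 = -1 - 20 = -21
k: 4·(-3) - 4·1 = -12 - 4 = -16
a × b = (17, -21, -16)

(17, -21, -16)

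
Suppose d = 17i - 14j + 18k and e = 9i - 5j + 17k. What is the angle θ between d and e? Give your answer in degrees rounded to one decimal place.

d · e = 17·9 + (-14)·(-5) + 18·17 = 153 + 70 + 306 = 529
|d|² = 289 + 196 + 324 = 809,  |d| = √809 ≈ 28.442925
|e|² = 81 + 25 + 289 = 395,  |e| = √395 ≈ 19.874607
cos θ = 529 / (28.442925 · 19.874607) ≈ 0.93580
θ = arccos(0.93580) ≈ 20.6°

20.6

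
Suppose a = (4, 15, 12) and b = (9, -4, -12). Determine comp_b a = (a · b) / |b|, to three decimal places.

-10.822

a · b = 4·9 + 15·(-4) + 12·(-12) = 36 - 60 - 144 = -168
|b| = √(81 + 16 + 144) = √241 ≈ 15.5242
comp_b a = -168 / √241 ≈ -10.822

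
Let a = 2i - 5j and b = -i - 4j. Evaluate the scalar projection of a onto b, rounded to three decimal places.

4.366

a · b = 2·(-1) + (-5)·(-4) = -2 + 20 = 18
|b| = √(1 + 16) = √17 ≈ 4.1231
comp_b a = 18 / √17 ≈ 4.366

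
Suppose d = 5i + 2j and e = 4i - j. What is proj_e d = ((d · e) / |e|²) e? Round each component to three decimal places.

d · e = 5·4 + 2·(-1) = 20 - 2 = 18
|e|² = 16 + 1 = 17
proj_e d = (18/17) · (4, -1) ≈ (4.235, -1.059)

(4.235, -1.059)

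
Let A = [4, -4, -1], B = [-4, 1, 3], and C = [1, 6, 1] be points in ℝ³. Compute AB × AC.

AB = (-8, 5, 4)
AC = (-3, 10, 2)
i: 5·2 - 4·10 = 10 - 40 = -30
j: 4·(-3) - (-8)·2 = -12 - (-16) = 4
k: (-8)·10 - 5·(-3) = -80 - (-15) = -65
AB × AC = (-30, 4, -65)

(-30, 4, -65)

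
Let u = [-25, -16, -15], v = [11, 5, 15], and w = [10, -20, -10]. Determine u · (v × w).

v × w:
i: 5·(-10) - 15·(-20) = -50 - (-300) = 250
j: 15·10 - 11·(-10) = 150 - (-110) = 260
k: 11·(-20) - 5·10 = -220 - 50 = -270
v × w = (250, 260, -270)
u · (v × w) = (-25)·250 + (-16)·260 + (-15)·(-270) = -6250 - 4160 + 4050 = -6360

-6360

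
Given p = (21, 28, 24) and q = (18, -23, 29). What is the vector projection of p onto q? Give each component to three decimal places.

(4.569, -5.838, 7.361)

p · q = 21·18 + 28·(-23) + 24·29 = 378 - 644 + 696 = 430
|q|² = 324 + 529 + 841 = 1694
proj_q p = (430/1694) · (18, -23, 29) ≈ (4.569, -5.838, 7.361)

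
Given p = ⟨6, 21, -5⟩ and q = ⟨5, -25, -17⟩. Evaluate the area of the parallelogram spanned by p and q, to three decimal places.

i: 21·(-17) - (-5)·(-25) = -357 - 125 = -482
j: (-5)·5 - 6·(-17) = -25 - (-102) = 77
k: 6·(-25) - 21·5 = -150 - 105 = -255
p × q = (-482, 77, -255)
|p × q| = √((-482)² + 77² + (-255)²) = √303278 ≈ 550.7068

550.707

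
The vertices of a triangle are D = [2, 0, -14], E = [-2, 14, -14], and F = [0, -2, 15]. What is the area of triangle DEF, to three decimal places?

211.889

DE = (-4, 14, 0),  DF = (-2, -2, 29)
i: 14·29 - 0·(-2) = 406 - 0 = 406
j: 0·(-2) - (-4)·29 = 0 - (-116) = 116
k: (-4)·(-2) - 14·(-2) = 8 - (-28) = 36
DE × DF = (406, 116, 36)
|DE × DF| = √179588 ≈ 423.7782
area = ½ · 423.7782 ≈ 211.889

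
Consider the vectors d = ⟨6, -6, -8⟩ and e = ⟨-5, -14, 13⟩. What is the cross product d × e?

(-190, -38, -114)

i: (-6)·13 - (-8)·(-14) = -78 - 112 = -190
j: (-8)·(-5) - 6·13 = 40 - 78 = -38
k: 6·(-14) - (-6)·(-5) = -84 - 30 = -114
d × e = (-190, -38, -114)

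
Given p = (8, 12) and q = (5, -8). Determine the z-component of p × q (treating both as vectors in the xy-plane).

-124

8·(-8) - 12·5 = -64 - 60 = -124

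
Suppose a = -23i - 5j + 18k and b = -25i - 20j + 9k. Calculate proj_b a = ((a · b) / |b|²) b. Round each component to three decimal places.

(-18.920, -15.136, 6.811)

a · b = (-23)·(-25) + (-5)·(-20) + 18·9 = 575 + 100 + 162 = 837
|b|² = 625 + 400 + 81 = 1106
proj_b a = (837/1106) · (-25, -20, 9) ≈ (-18.920, -15.136, 6.811)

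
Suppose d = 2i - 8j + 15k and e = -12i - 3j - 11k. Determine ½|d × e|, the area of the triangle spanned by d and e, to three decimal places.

i: (-8)·(-11) - 15·(-3) = 88 - (-45) = 133
j: 15·(-12) - 2·(-11) = -180 - (-22) = -158
k: 2·(-3) - (-8)·(-12) = -6 - 96 = -102
d × e = (133, -158, -102)
|d × e| = √(133² + (-158)² + (-102)²) = √53057 ≈ 230.3411
area = ½ · 230.3411 ≈ 115.171

115.171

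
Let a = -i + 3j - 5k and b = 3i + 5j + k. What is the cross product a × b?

(28, -14, -14)

i: 3·1 - (-5)·5 = 3 - (-25) = 28
j: (-5)·3 - (-1)·1 = -15 - (-1) = -14
k: (-1)·5 - 3·3 = -5 - 9 = -14
a × b = (28, -14, -14)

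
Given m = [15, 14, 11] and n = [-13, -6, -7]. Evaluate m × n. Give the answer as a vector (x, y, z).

(-32, -38, 92)

i: 14·(-7) - 11·(-6) = -98 - (-66) = -32
j: 11·(-13) - 15·(-7) = -143 - (-105) = -38
k: 15·(-6) - 14·(-13) = -90 - (-182) = 92
m × n = (-32, -38, 92)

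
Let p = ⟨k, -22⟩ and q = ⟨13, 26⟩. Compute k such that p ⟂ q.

44

p · q = k·13 + (-22)·26 = -572 + 13k
Set equal to 0: 13k = 572, so k = 44.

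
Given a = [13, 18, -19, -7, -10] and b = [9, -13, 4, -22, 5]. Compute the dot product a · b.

a · b = 13·9 + 18·(-13) + (-19)·4 + (-7)·(-22) + (-10)·5 = 117 - 234 - 76 + 154 - 50 = -89

-89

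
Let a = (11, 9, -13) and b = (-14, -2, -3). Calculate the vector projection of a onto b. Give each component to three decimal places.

(8.909, 1.273, 1.909)

a · b = 11·(-14) + 9·(-2) + (-13)·(-3) = -154 - 18 + 39 = -133
|b|² = 196 + 4 + 9 = 209
proj_b a = (-133/209) · (-14, -2, -3) ≈ (8.909, 1.273, 1.909)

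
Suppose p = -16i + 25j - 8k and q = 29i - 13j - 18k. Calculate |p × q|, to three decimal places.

i: 25·(-18) - (-8)·(-13) = -450 - 104 = -554
j: (-8)·29 - (-16)·(-18) = -232 - 288 = -520
k: (-16)·(-13) - 25·29 = 208 - 725 = -517
p × q = (-554, -520, -517)
|p × q| = √((-554)² + (-520)² + (-517)²) = √844605 ≈ 919.0239

919.024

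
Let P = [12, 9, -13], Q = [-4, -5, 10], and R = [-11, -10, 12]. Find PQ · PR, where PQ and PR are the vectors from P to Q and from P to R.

PQ = Q − P = (-16, -14, 23)
PR = R − P = (-23, -19, 25)
PQ · PR = (-16)·(-23) + (-14)·(-19) + 23·25 = 368 + 266 + 575 = 1209

1209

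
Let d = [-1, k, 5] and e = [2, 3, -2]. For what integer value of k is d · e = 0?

d · e = (-1)·2 + k·3 + 5·(-2) = -12 + 3k
Set equal to 0: 3k = 12, so k = 4.

4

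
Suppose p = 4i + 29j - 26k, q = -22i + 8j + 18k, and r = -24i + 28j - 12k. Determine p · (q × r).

-11560

q × r:
i: 8·(-12) - 18·28 = -96 - 504 = -600
j: 18·(-24) - (-22)·(-12) = -432 - 264 = -696
k: (-22)·28 - 8·(-24) = -616 - (-192) = -424
q × r = (-600, -696, -424)
p · (q × r) = 4·(-600) + 29·(-696) + (-26)·(-424) = -2400 - 20184 + 11024 = -11560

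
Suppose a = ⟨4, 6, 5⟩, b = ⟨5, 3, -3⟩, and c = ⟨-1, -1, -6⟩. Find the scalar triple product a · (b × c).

104

b × c:
i: 3·(-6) - (-3)·(-1) = -18 - 3 = -21
j: (-3)·(-1) - 5·(-6) = 3 - (-30) = 33
k: 5·(-1) - 3·(-1) = -5 - (-3) = -2
b × c = (-21, 33, -2)
a · (b × c) = 4·(-21) + 6·33 + 5·(-2) = -84 + 198 - 10 = 104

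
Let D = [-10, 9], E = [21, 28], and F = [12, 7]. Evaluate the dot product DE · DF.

644

DE = E − D = (31, 19)
DF = F − D = (22, -2)
DE · DF = 31·22 + 19·(-2) = 682 - 38 = 644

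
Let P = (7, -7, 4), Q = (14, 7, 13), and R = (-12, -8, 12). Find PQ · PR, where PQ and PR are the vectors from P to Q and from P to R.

-75

PQ = Q − P = (7, 14, 9)
PR = R − P = (-19, -1, 8)
PQ · PR = 7·(-19) + 14·(-1) + 9·8 = -133 - 14 + 72 = -75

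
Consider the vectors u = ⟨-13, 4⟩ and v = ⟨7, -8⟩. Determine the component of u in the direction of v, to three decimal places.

u · v = (-13)·7 + 4·(-8) = -91 - 32 = -123
|v| = √(49 + 64) = √113 ≈ 10.6301
comp_v u = -123 / √113 ≈ -11.571

-11.571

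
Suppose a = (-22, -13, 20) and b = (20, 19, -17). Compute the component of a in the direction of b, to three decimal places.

a · b = (-22)·20 + (-13)·19 + 20·(-17) = -440 - 247 - 340 = -1027
|b| = √(400 + 361 + 289) = √1050 ≈ 32.4037
comp_b a = -1027 / √1050 ≈ -31.694

-31.694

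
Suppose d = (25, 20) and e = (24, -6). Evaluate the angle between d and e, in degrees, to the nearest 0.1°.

d · e = 25·24 + 20·(-6) = 600 - 120 = 480
|d|² = 625 + 400 = 1025,  |d| = √1025 ≈ 32.015621
|e|² = 576 + 36 = 612,  |e| = √612 ≈ 24.738634
cos θ = 480 / (32.015621 · 24.738634) ≈ 0.60604
θ = arccos(0.60604) ≈ 52.7°

52.7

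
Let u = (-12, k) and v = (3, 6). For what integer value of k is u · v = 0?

u · v = (-12)·3 + k·6 = -36 + 6k
Set equal to 0: 6k = 36, so k = 6.

6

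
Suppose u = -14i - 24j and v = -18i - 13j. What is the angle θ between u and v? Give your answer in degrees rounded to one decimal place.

23.9

u · v = (-14)·(-18) + (-24)·(-13) = 252 + 312 = 564
|u|² = 196 + 576 = 772,  |u| = √772 ≈ 27.784888
|v|² = 324 + 169 = 493,  |v| = √493 ≈ 22.203603
cos θ = 564 / (27.784888 · 22.203603) ≈ 0.91421
θ = arccos(0.91421) ≈ 23.9°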